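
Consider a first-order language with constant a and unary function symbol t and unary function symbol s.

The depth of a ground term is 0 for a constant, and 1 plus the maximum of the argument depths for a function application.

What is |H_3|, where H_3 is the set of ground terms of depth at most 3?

15

If N_k denotes the number of depth-≤k ground terms, the 1 constant gives N_0 = 1, and each function symbol of arity r contributes N_{k-1}^r new terms at level k: N_k = 1 + N_{k-1} + N_{k-1}.
N_0 = 1
N_1 = 1 + 1 + 1 = 3
N_2 = 1 + 3 + 3 = 7
N_3 = 1 + 7 + 7 = 15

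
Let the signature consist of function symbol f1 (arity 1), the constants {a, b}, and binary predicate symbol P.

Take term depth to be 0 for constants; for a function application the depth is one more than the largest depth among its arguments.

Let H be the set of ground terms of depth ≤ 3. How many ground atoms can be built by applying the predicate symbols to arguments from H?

64

First count ground terms of depth ≤ 3.
Count level by level. With function symbols f1/1, the terms of depth ≤ k are the 2 constants together with each function applied to depth-≤(k−1) tuples, so N_k = 2 + N_{k-1}.
N_0 = 2
N_1 = 2 + 2 = 4
N_2 = 2 + 4 = 6
N_3 = 2 + 6 = 8
So |H| = 8.
Each predicate of arity r yields |H|^r ground atoms (one per choice of an r-tuple from H):
  P: 8^2 = 64
Total ground atoms: 64.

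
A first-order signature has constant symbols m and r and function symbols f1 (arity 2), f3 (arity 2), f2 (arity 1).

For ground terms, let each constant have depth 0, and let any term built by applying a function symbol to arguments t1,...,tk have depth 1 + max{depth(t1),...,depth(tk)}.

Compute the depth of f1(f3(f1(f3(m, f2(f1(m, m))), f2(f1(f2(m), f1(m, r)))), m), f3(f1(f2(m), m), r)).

6

depth(f1(m, m)) = 1 + max(0, 0) = 1
depth(f2(f1(m, m))) = 1 + depth(f1(m, m)) = 1 + 1 = 2
depth(f3(m, f2(f1(m, m)))) = 1 + max(0, 2) = 3
depth(f2(m)) = 1 + depth(m) = 1 + 0 = 1
depth(f1(m, r)) = 1 + max(0, 0) = 1
depth(f1(f2(m), f1(m, r))) = 1 + max(1, 1) = 2
depth(f2(f1(f2(m), f1(m, r)))) = 1 + depth(f1(f2(m), f1(m, r))) = 1 + 2 = 3
depth(f1(f3(m, f2(f1(m, m))), f2(f1(f2(m), f1(m, r))))) = 1 + max(3, 3) = 4
depth(f3(f1(f3(m, f2(f1(m, m))), f2(f1(f2(m), f1(m, r)))), m)) = 1 + max(4, 0) = 5
depth(f1(f2(m), m)) = 1 + max(1, 0) = 2
depth(f3(f1(f2(m), m), r)) = 1 + max(2, 0) = 3
depth(f1(f3(f1(f3(m, f2(f1(m, m))), f2(f1(f2(m), f1(m, r)))), m), f3(f1(f2(m), m), r))) = 1 + max(5, 3) = 6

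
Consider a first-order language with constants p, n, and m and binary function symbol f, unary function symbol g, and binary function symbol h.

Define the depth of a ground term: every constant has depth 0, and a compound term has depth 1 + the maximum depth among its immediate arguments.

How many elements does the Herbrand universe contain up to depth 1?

Let N_k count ground terms of depth at most k. Each non-constant term of depth ≤ k is some function symbol applied to depth-≤(k−1) arguments, giving N_k = 3 + N_{k-1}^2 + N_{k-1} + N_{k-1}^2.
N_0 = 3
N_1 = 3 + 3^2 + 3 + 3^2 = 24

24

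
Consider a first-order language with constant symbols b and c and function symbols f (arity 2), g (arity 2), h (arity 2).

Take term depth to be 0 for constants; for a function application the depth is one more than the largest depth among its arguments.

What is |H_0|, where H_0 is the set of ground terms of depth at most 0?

Let N_k count ground terms of depth at most k. Each non-constant term of depth ≤ k is some function symbol applied to depth-≤(k−1) arguments, giving N_k = 2 + N_{k-1}^2 + N_{k-1}^2 + N_{k-1}^2.
N_0 = 2

2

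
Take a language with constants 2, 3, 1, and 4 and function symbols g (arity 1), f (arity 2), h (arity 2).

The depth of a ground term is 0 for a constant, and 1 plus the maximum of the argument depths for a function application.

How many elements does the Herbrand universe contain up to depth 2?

3244

Let N_k = |{terms of depth ≤ k}|. Then N_0 = 4 and N_k = 4 + N_{k-1} + N_{k-1}^2 + N_{k-1}^2 for k ≥ 1 (one summand per function symbol, arity giving the exponent).
N_0 = 4
N_1 = 4 + 4 + 4^2 + 4^2 = 40
N_2 = 4 + 40 + 40^2 + 40^2 = 3244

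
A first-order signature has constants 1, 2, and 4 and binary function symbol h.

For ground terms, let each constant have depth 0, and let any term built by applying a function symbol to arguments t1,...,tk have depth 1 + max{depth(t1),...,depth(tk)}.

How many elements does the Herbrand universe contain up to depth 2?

147

Write N_k for the number of ground terms of depth ≤ k. A term of depth ≤ k is either a constant or a function symbol applied to arguments of depth ≤ k−1, so N_k = 3 + N_{k-1}^2.
N_0 = 3
N_1 = 3 + 3^2 = 12
N_2 = 3 + 12^2 = 147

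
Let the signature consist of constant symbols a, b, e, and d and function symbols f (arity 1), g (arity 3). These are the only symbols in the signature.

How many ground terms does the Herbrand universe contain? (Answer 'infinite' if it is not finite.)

infinite

The signature has at least one function symbol (f, arity 1) and at least one constant (a).
Iterating f gives infinitely many distinct ground terms: a, f(a), f(f(a)), ...
So the Herbrand universe is infinite.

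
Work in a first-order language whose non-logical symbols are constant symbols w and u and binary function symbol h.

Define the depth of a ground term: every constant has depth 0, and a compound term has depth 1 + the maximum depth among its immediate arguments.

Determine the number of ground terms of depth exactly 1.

4

Write N_k for the number of ground terms of depth ≤ k. A term of depth ≤ k is either a constant or a function symbol applied to arguments of depth ≤ k−1, so N_k = 2 + N_{k-1}^2.
N_0 = 2
N_1 = 2 + 2^2 = 6
Terms of depth exactly 1: N_1 − N_0 = 6 − 2 = 4.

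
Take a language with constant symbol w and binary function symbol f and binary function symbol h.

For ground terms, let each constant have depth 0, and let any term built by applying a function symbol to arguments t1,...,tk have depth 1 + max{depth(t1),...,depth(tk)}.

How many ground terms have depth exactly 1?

2

Let N_k count ground terms of depth at most k. Each non-constant term of depth ≤ k is some function symbol applied to depth-≤(k−1) arguments, giving N_k = 1 + N_{k-1}^2 + N_{k-1}^2.
N_0 = 1
N_1 = 1 + 1^2 + 1^2 = 3
Terms of depth exactly 1: N_1 − N_0 = 3 − 1 = 2.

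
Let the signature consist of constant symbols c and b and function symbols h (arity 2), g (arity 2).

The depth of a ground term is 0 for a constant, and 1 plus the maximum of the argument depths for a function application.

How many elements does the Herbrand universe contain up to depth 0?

2

Let N_k count ground terms of depth at most k. Each non-constant term of depth ≤ k is some function symbol applied to depth-≤(k−1) arguments, giving N_k = 2 + N_{k-1}^2 + N_{k-1}^2.
N_0 = 2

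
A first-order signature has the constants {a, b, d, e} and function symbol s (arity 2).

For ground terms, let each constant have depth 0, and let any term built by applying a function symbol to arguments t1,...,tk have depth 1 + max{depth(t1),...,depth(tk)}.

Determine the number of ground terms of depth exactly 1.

Count level by level. With function symbols s/2, the terms of depth ≤ k are the 4 constants together with each function applied to depth-≤(k−1) tuples, so N_k = 4 + N_{k-1}^2.
N_0 = 4
N_1 = 4 + 4^2 = 20
Terms of depth exactly 1: N_1 − N_0 = 20 − 4 = 16.

16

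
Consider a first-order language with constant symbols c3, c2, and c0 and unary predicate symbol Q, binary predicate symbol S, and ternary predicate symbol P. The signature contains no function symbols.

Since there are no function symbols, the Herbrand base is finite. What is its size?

39

With no function symbols, the Herbrand universe is just the 3 constants.
Ground atoms per predicate: Q: 3, S: 3^2 = 9, P: 3^3 = 27.
Herbrand base size = 3 + 9 + 27 = 39.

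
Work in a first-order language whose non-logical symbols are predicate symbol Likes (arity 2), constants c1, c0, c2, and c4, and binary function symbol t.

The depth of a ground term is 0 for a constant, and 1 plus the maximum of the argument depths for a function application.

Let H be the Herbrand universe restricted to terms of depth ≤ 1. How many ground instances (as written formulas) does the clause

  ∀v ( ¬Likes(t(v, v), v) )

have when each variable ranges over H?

20

Ground terms of depth ≤ 1:
  Count level by level. With function symbols t/2, the terms of depth ≤ k are the 4 constants together with each function applied to depth-≤(k−1) tuples, so N_k = 4 + N_{k-1}^2.
  N_0 = 4
  N_1 = 4 + 4^2 = 20
So there are 20 ground terms available for substitution.
There is 1 variable to instantiate (v),  occurring in at least one literal, so different choices give different ground instances.
Number of ground instances = 20.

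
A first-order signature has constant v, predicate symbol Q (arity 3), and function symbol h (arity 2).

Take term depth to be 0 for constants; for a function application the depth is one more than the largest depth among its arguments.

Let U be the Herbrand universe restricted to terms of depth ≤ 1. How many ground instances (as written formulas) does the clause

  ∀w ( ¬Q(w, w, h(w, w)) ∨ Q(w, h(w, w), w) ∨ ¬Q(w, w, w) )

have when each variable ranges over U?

Ground terms of depth ≤ 1:
  Count level by level. With function symbols h/2, the terms of depth ≤ k are the 1 constant together with each function applied to depth-≤(k−1) tuples, so N_k = 1 + N_{k-1}^2.
  N_0 = 1
  N_1 = 1 + 1^2 = 2
So there are 2 ground terms available for substitution.
There is 1 variable to instantiate (w),  occurring in at least one literal, so different choices give different ground instances.
Number of ground instances = 2.

2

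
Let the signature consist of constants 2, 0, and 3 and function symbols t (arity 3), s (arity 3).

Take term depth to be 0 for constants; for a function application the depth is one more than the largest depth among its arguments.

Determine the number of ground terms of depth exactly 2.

If N_k denotes the number of depth-≤k ground terms, the 3 constants give N_0 = 3, and each function symbol of arity r contributes N_{k-1}^r new terms at level k: N_k = 3 + N_{k-1}^3 + N_{k-1}^3.
N_0 = 3
N_1 = 3 + 3^3 + 3^3 = 57
N_2 = 3 + 57^3 + 57^3 = 370389
Terms of depth exactly 2: N_2 − N_1 = 370389 − 57 = 370332.

370332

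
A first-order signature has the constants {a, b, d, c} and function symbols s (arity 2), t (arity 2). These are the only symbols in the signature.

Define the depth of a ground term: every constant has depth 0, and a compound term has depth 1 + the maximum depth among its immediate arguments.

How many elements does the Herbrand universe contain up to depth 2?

Write N_k for the number of ground terms of depth ≤ k. A term of depth ≤ k is either a constant or a function symbol applied to arguments of depth ≤ k−1, so N_k = 4 + N_{k-1}^2 + N_{k-1}^2.
N_0 = 4
N_1 = 4 + 4^2 + 4^2 = 36
N_2 = 4 + 36^2 + 36^2 = 2596

2596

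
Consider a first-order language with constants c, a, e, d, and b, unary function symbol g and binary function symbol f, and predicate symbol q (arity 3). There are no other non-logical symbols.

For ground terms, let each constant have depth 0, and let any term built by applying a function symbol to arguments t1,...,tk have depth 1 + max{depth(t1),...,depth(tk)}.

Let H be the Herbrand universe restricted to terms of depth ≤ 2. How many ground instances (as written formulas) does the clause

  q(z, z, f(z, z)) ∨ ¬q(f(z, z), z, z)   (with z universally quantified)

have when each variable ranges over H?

Ground terms of depth ≤ 2:
  Count level by level. With function symbols g/1, f/2, the terms of depth ≤ k are the 5 constants together with each function applied to depth-≤(k−1) tuples, so N_k = 5 + N_{k-1} + N_{k-1}^2.
  N_0 = 5
  N_1 = 5 + 5 + 5^2 = 35
  N_2 = 5 + 35 + 35^2 = 1265
So there are 1265 ground terms available for substitution.
The body mentions the single quantified variable z; since ground terms form a free algebra, no two substitutions collapse to the same formula.
Number of ground instances = 1265.

1265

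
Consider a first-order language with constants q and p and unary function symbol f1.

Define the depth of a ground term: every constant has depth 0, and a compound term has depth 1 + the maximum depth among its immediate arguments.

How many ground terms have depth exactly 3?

Let N_k count ground terms of depth at most k. Each non-constant term of depth ≤ k is some function symbol applied to depth-≤(k−1) arguments, giving N_k = 2 + N_{k-1}.
N_0 = 2
N_1 = 2 + 2 = 4
N_2 = 2 + 4 = 6
N_3 = 2 + 6 = 8
Terms of depth exactly 3: N_3 − N_2 = 8 − 6 = 2.

2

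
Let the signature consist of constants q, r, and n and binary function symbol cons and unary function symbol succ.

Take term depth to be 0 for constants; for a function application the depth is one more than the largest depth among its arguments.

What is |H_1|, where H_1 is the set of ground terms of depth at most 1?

Write N_k for the number of ground terms of depth ≤ k. A term of depth ≤ k is either a constant or a function symbol applied to arguments of depth ≤ k−1, so N_k = 3 + N_{k-1}^2 + N_{k-1}.
N_0 = 3
N_1 = 3 + 3^2 + 3 = 15

15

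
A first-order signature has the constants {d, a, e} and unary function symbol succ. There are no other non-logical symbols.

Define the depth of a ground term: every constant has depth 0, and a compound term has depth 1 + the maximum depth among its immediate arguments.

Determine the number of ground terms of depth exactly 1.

3

Count level by level. With function symbols succ/1, the terms of depth ≤ k are the 3 constants together with each function applied to depth-≤(k−1) tuples, so N_k = 3 + N_{k-1}.
N_0 = 3
N_1 = 3 + 3 = 6
Terms of depth exactly 1: N_1 − N_0 = 6 − 3 = 3.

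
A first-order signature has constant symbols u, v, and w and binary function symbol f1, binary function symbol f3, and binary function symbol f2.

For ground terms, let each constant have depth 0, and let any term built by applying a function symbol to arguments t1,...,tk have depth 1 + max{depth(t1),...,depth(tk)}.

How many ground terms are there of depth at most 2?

Let N_k = |{terms of depth ≤ k}|. Then N_0 = 3 and N_k = 3 + N_{k-1}^2 + N_{k-1}^2 + N_{k-1}^2 for k ≥ 1 (one summand per function symbol, arity giving the exponent).
N_0 = 3
N_1 = 3 + 3^2 + 3^2 + 3^2 = 30
N_2 = 3 + 30^2 + 30^2 + 30^2 = 2703

2703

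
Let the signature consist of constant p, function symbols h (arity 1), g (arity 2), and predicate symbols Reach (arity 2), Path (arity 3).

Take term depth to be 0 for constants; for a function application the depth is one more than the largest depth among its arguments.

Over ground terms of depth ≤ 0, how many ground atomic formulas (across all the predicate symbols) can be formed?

First count ground terms of depth ≤ 0.
Let N_k = |{terms of depth ≤ k}|. Then N_0 = 1 and N_k = 1 + N_{k-1} + N_{k-1}^2 for k ≥ 1 (one summand per function symbol, arity giving the exponent).
N_0 = 1
So |H| = 1.
For each predicate symbol, the number of ground atoms is |H| raised to its arity; summing:
  Reach: 1^2 = 1;  Path: 1^3 = 1
Total ground atoms: 1 + 1 = 2.

2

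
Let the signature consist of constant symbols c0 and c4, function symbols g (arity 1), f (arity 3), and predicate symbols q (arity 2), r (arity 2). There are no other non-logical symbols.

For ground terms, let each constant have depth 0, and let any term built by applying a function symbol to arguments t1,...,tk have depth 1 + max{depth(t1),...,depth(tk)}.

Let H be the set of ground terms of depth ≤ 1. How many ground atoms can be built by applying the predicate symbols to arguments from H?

288

First count ground terms of depth ≤ 1.
Count level by level. With function symbols g/1, f/3, the terms of depth ≤ k are the 2 constants together with each function applied to depth-≤(k−1) tuples, so N_k = 2 + N_{k-1} + N_{k-1}^3.
N_0 = 2
N_1 = 2 + 2 + 2^3 = 12
Explicitly: c0, c4, g(c0), g(c4), f(c0, c0, c0), f(c0, c0, c4), f(c0, c4, c0), f(c0, c4, c4), f(c4, c0, c0), f(c4, c0, c4), f(c4, c4, c0), f(c4, c4, c4).
So |H| = 12.
Ground atoms are formed by filling each argument slot of a predicate with a term from H, so an r-ary predicate gives |H|^r atoms:
  q: 12^2 = 144;  r: 12^2 = 144
Total ground atoms: 144 + 144 = 288.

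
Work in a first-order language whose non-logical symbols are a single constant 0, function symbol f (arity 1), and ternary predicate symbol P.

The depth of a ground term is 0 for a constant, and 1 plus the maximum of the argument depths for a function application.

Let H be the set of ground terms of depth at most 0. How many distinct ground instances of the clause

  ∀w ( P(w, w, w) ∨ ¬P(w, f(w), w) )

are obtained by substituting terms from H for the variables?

Ground terms of depth ≤ 0:
  Count level by level. With function symbols f/1, the terms of depth ≤ k are the 1 constant together with each function applied to depth-≤(k−1) tuples, so N_k = 1 + N_{k-1}.
  N_0 = 1
  Explicitly: 0.
So there is exactly 1 ground term available for substitution.
The clause has 1 distinct variable (w), which appears in the body. In the free term algebra distinct substitutions yield syntactically distinct ground instances.
Number of ground instances = 1.

1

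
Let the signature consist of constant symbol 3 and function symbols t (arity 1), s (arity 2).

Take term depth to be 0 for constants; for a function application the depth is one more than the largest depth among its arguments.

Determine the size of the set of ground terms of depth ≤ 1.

3

Let N_k = |{terms of depth ≤ k}|. Then N_0 = 1 and N_k = 1 + N_{k-1} + N_{k-1}^2 for k ≥ 1 (one summand per function symbol, arity giving the exponent).
N_0 = 1
N_1 = 1 + 1 + 1^2 = 3
Explicitly: 3, t(3), s(3, 3).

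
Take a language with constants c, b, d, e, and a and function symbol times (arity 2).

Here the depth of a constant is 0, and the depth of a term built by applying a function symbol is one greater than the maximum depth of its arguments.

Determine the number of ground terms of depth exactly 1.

Let N_k = |{terms of depth ≤ k}|. Then N_0 = 5 and N_k = 5 + N_{k-1}^2 for k ≥ 1 (one summand per function symbol, arity giving the exponent).
N_0 = 5
N_1 = 5 + 5^2 = 30
Terms of depth exactly 1: N_1 − N_0 = 30 − 5 = 25.

25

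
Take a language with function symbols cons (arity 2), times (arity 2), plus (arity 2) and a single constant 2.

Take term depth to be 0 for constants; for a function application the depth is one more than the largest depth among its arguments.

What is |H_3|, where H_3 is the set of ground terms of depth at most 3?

Write N_k for the number of ground terms of depth ≤ k. A term of depth ≤ k is either a constant or a function symbol applied to arguments of depth ≤ k−1, so N_k = 1 + N_{k-1}^2 + N_{k-1}^2 + N_{k-1}^2.
N_0 = 1
N_1 = 1 + 1^2 + 1^2 + 1^2 = 4
N_2 = 1 + 4^2 + 4^2 + 4^2 = 49
N_3 = 1 + 49^2 + 49^2 + 49^2 = 7204

7204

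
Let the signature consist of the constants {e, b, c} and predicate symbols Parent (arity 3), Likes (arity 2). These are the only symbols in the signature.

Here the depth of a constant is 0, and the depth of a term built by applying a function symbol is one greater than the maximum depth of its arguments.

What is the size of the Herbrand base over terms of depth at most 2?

36

First count ground terms of depth ≤ 2.
With no function symbols every ground term is a constant, so there are exactly 3 ground terms at every depth bound.
N_0 = 3
N_1 = 3
N_2 = 3
Explicitly: e, b, c.
So |H| = 3.
Each predicate of arity r yields |H|^r ground atoms (one per choice of an r-tuple from H):
  Parent: 3^3 = 27;  Likes: 3^2 = 9
Total ground atoms: 27 + 9 = 36.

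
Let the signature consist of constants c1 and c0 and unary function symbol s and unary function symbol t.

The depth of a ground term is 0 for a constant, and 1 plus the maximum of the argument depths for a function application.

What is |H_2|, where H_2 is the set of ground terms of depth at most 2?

14

Let N_k = |{terms of depth ≤ k}|. Then N_0 = 2 and N_k = 2 + N_{k-1} + N_{k-1} for k ≥ 1 (one summand per function symbol, arity giving the exponent).
N_0 = 2
N_1 = 2 + 2 + 2 = 6
N_2 = 2 + 6 + 6 = 14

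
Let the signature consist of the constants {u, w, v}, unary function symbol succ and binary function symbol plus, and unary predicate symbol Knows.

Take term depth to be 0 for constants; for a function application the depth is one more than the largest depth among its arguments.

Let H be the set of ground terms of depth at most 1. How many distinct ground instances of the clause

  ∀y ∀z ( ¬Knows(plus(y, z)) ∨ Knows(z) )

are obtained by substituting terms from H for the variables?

Ground terms of depth ≤ 1:
  Let N_k count ground terms of depth at most k. Each non-constant term of depth ≤ k is some function symbol applied to depth-≤(k−1) arguments, giving N_k = 3 + N_{k-1} + N_{k-1}^2.
  N_0 = 3
  N_1 = 3 + 3 + 3^2 = 15
So there are 15 ground terms available for substitution.
There are 2 variables to instantiate (y, z), each occurring in at least one literal, so different choices give different ground instances.
Number of ground instances = 15^2 = 225.

225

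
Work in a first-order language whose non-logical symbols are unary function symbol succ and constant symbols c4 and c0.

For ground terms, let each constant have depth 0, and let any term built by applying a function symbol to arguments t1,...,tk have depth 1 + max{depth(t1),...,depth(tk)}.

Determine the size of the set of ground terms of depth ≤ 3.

8

Let N_k = |{terms of depth ≤ k}|. Then N_0 = 2 and N_k = 2 + N_{k-1} for k ≥ 1 (one summand per function symbol, arity giving the exponent).
N_0 = 2
N_1 = 2 + 2 = 4
N_2 = 2 + 4 = 6
N_3 = 2 + 6 = 8
Explicitly: c4, c0, succ(c4), succ(c0), succ(succ(c4)), succ(succ(c0)), succ(succ(succ(c4))), succ(succ(succ(c0))).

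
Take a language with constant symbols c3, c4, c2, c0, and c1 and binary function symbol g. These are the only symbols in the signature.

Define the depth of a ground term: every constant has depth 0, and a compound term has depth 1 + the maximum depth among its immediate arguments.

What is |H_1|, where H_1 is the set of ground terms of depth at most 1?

If N_k denotes the number of depth-≤k ground terms, the 5 constants give N_0 = 5, and each function symbol of arity r contributes N_{k-1}^r new terms at level k: N_k = 5 + N_{k-1}^2.
N_0 = 5
N_1 = 5 + 5^2 = 30

30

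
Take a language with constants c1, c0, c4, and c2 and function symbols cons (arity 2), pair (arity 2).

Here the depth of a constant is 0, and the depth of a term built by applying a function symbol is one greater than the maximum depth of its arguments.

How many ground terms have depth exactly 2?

If N_k denotes the number of depth-≤k ground terms, the 4 constants give N_0 = 4, and each function symbol of arity r contributes N_{k-1}^r new terms at level k: N_k = 4 + N_{k-1}^2 + N_{k-1}^2.
N_0 = 4
N_1 = 4 + 4^2 + 4^2 = 36
N_2 = 4 + 36^2 + 36^2 = 2596
Terms of depth exactly 2: N_2 − N_1 = 2596 − 36 = 2560.

2560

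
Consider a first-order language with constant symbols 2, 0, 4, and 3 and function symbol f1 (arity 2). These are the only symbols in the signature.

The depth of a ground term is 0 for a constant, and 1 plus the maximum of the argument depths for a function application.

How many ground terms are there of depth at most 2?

404

Let N_k = |{terms of depth ≤ k}|. Then N_0 = 4 and N_k = 4 + N_{k-1}^2 for k ≥ 1 (one summand per function symbol, arity giving the exponent).
N_0 = 4
N_1 = 4 + 4^2 = 20
N_2 = 4 + 20^2 = 404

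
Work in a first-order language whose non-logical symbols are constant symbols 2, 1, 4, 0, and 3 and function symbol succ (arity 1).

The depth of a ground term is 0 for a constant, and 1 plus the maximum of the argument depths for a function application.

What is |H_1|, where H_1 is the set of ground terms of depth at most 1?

10

If N_k denotes the number of depth-≤k ground terms, the 5 constants give N_0 = 5, and each function symbol of arity r contributes N_{k-1}^r new terms at level k: N_k = 5 + N_{k-1}.
N_0 = 5
N_1 = 5 + 5 = 10
Explicitly: 2, 1, 4, 0, 3, succ(2), succ(1), succ(4), succ(0), succ(3).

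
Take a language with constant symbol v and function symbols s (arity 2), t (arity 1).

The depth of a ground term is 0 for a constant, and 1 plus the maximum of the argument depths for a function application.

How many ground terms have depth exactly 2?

10

Let N_k = |{terms of depth ≤ k}|. Then N_0 = 1 and N_k = 1 + N_{k-1}^2 + N_{k-1} for k ≥ 1 (one summand per function symbol, arity giving the exponent).
N_0 = 1
N_1 = 1 + 1^2 + 1 = 3
N_2 = 1 + 3^2 + 3 = 13
Terms of depth exactly 2: N_2 − N_1 = 13 − 3 = 10.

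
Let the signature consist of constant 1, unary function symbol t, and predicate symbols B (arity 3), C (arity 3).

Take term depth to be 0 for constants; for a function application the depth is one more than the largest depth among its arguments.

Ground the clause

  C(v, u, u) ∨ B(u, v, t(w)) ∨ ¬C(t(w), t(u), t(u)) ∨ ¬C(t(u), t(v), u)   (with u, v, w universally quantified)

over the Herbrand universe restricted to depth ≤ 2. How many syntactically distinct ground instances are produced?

Ground terms of depth ≤ 2:
  Let N_k = |{terms of depth ≤ k}|. Then N_0 = 1 and N_k = 1 + N_{k-1} for k ≥ 1 (one summand per function symbol, arity giving the exponent).
  N_0 = 1
  N_1 = 1 + 1 = 2
  N_2 = 1 + 2 = 3
  Explicitly: 1, t(1), t(t(1)).
So there are 3 ground terms available for substitution.
The clause has 3 distinct variables (u, v, w), each appearing in the body. In the free term algebra distinct substitutions yield syntactically distinct ground instances.
Number of ground instances = 3^3 = 27.

27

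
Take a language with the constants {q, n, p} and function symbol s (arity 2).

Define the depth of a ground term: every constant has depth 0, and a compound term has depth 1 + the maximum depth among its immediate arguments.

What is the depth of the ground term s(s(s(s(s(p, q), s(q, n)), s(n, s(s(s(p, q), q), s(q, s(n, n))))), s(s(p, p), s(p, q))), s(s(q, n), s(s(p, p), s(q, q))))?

depth(s(p, q)) = 1 + max(0, 0) = 1
depth(s(q, n)) = 1 + max(0, 0) = 1
depth(s(s(p, q), s(q, n))) = 1 + max(1, 1) = 2
depth(s(s(p, q), q)) = 1 + max(1, 0) = 2
depth(s(n, n)) = 1 + max(0, 0) = 1
depth(s(q, s(n, n))) = 1 + max(0, 1) = 2
depth(s(s(s(p, q), q), s(q, s(n, n)))) = 1 + max(2, 2) = 3
depth(s(n, s(s(s(p, q), q), s(q, s(n, n))))) = 1 + max(0, 3) = 4
depth(s(s(s(p, q), s(q, n)), s(n, s(s(s(p, q), q), s(q, s(n, n)))))) = 1 + max(2, 4) = 5
depth(s(p, p)) = 1 + max(0, 0) = 1
depth(s(s(p, p), s(p, q))) = 1 + max(1, 1) = 2
depth(s(s(s(s(p, q), s(q, n)), s(n, s(s(s(p, q), q), s(q, s(n, n))))), s(s(p, p), s(p, q)))) = 1 + max(5, 2) = 6
depth(s(q, q)) = 1 + max(0, 0) = 1
depth(s(s(p, p), s(q, q))) = 1 + max(1, 1) = 2
depth(s(s(q, n), s(s(p, p), s(q, q)))) = 1 + max(1, 2) = 3
depth(s(s(s(s(s(p, q), s(q, n)), s(n, s(s(s(p, q), q), s(q, s(n, n))))), s(s(p, p), s(p, q))), s(s(q, n), s(s(p, p), s(q, q))))) = 1 + max(6, 3) = 7

7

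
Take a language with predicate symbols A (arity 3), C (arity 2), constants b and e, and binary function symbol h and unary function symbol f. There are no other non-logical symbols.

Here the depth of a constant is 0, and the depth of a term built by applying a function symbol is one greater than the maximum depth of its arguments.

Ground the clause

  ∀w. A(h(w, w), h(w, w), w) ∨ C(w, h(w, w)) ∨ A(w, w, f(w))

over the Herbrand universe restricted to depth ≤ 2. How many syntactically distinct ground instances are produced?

Ground terms of depth ≤ 2:
  Let N_k = |{terms of depth ≤ k}|. Then N_0 = 2 and N_k = 2 + N_{k-1}^2 + N_{k-1} for k ≥ 1 (one summand per function symbol, arity giving the exponent).
  N_0 = 2
  N_1 = 2 + 2^2 + 2 = 8
  N_2 = 2 + 8^2 + 8 = 74
So there are 74 ground terms available for substitution.
The clause has 1 distinct variable (w), which appears in the body. In the free term algebra distinct substitutions yield syntactically distinct ground instances.
Number of ground instances = 74.

74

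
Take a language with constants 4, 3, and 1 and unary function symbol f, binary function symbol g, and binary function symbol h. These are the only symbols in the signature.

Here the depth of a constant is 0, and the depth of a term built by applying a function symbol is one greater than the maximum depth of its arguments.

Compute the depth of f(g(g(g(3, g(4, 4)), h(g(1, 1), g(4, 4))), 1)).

depth(g(4, 4)) = 1 + max(0, 0) = 1
depth(g(3, g(4, 4))) = 1 + max(0, 1) = 2
depth(g(1, 1)) = 1 + max(0, 0) = 1
depth(h(g(1, 1), g(4, 4))) = 1 + max(1, 1) = 2
depth(g(g(3, g(4, 4)), h(g(1, 1), g(4, 4)))) = 1 + max(2, 2) = 3
depth(g(g(g(3, g(4, 4)), h(g(1, 1), g(4, 4))), 1)) = 1 + max(3, 0) = 4
depth(f(g(g(g(3, g(4, 4)), h(g(1, 1), g(4, 4))), 1))) = 1 + depth(g(g(g(3, g(4, 4)), h(g(1, 1), g(4, 4))), 1)) = 1 + 4 = 5

5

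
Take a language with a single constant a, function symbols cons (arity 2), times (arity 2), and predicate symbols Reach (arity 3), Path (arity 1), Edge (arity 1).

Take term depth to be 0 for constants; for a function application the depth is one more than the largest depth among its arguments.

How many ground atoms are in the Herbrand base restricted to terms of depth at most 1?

First count ground terms of depth ≤ 1.
Count level by level. With function symbols cons/2, times/2, the terms of depth ≤ k are the 1 constant together with each function applied to depth-≤(k−1) tuples, so N_k = 1 + N_{k-1}^2 + N_{k-1}^2.
N_0 = 1
N_1 = 1 + 1^2 + 1^2 = 3
So |H| = 3.
A ground atom is a predicate applied to a tuple of terms from H, so the count is the sum over predicates of |H|^arity:
  Reach: 3^3 = 27;  Path: 3;  Edge: 3
Total ground atoms: 27 + 3 + 3 = 33.

33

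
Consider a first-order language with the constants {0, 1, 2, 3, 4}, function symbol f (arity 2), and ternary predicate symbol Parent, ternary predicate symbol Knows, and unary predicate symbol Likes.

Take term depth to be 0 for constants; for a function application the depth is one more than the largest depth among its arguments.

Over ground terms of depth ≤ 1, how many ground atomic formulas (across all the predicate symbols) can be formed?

54030

First count ground terms of depth ≤ 1.
Let N_k count ground terms of depth at most k. Each non-constant term of depth ≤ k is some function symbol applied to depth-≤(k−1) arguments, giving N_k = 5 + N_{k-1}^2.
N_0 = 5
N_1 = 5 + 5^2 = 30
So |H| = 30.
Each predicate of arity r yields |H|^r ground atoms (one per choice of an r-tuple from H):
  Parent: 30^3 = 27000;  Knows: 30^3 = 27000;  Likes: 30
Total ground atoms: 27000 + 27000 + 30 = 54030.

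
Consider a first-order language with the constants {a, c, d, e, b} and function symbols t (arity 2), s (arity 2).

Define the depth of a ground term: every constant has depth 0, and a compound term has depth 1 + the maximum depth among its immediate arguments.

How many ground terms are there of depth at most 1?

55

Write N_k for the number of ground terms of depth ≤ k. A term of depth ≤ k is either a constant or a function symbol applied to arguments of depth ≤ k−1, so N_k = 5 + N_{k-1}^2 + N_{k-1}^2.
N_0 = 5
N_1 = 5 + 5^2 + 5^2 = 55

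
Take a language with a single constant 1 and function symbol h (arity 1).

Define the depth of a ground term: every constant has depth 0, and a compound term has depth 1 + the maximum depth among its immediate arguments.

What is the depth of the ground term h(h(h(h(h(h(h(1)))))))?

depth(h(1)) = 1 + depth(1) = 1 + 0 = 1
depth(h(h(1))) = 1 + depth(h(1)) = 1 + 1 = 2
depth(h(h(h(1)))) = 1 + depth(h(h(1))) = 1 + 2 = 3
depth(h(h(h(h(1))))) = 1 + depth(h(h(h(1)))) = 1 + 3 = 4
depth(h(h(h(h(h(1)))))) = 1 + depth(h(h(h(h(1))))) = 1 + 4 = 5
depth(h(h(h(h(h(h(1))))))) = 1 + depth(h(h(h(h(h(1)))))) = 1 + 5 = 6
depth(h(h(h(h(h(h(h(1)))))))) = 1 + depth(h(h(h(h(h(h(1))))))) = 1 + 6 = 7

7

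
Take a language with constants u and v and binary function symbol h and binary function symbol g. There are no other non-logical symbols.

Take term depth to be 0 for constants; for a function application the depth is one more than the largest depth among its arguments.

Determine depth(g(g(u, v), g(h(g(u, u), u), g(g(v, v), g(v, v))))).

4

depth(g(u, v)) = 1 + max(0, 0) = 1
depth(g(u, u)) = 1 + max(0, 0) = 1
depth(h(g(u, u), u)) = 1 + max(1, 0) = 2
depth(g(v, v)) = 1 + max(0, 0) = 1
depth(g(g(v, v), g(v, v))) = 1 + max(1, 1) = 2
depth(g(h(g(u, u), u), g(g(v, v), g(v, v)))) = 1 + max(2, 2) = 3
depth(g(g(u, v), g(h(g(u, u), u), g(g(v, v), g(v, v))))) = 1 + max(1, 3) = 4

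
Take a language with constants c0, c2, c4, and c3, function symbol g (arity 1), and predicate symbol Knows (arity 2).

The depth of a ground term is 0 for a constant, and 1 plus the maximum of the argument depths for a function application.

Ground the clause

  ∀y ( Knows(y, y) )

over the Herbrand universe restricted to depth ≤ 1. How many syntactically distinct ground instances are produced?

8

Ground terms of depth ≤ 1:
  If N_k denotes the number of depth-≤k ground terms, the 4 constants give N_0 = 4, and each function symbol of arity r contributes N_{k-1}^r new terms at level k: N_k = 4 + N_{k-1}.
  N_0 = 4
  N_1 = 4 + 4 = 8
So there are 8 ground terms available for substitution.
The clause has 1 distinct variable (y), which appears in the body. In the free term algebra distinct substitutions yield syntactically distinct ground instances.
Number of ground instances = 8.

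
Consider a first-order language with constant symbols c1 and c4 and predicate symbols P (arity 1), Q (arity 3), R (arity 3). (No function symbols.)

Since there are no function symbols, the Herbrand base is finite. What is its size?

With no function symbols, the Herbrand universe is just the 2 constants.
Ground atoms per predicate: P: 2, Q: 2^3 = 8, R: 2^3 = 8.
Herbrand base size = 2 + 8 + 8 = 18.

18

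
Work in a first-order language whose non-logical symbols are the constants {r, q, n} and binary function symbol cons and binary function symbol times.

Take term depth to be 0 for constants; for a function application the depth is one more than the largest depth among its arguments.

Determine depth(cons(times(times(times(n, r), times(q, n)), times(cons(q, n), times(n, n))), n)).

4

depth(times(n, r)) = 1 + max(0, 0) = 1
depth(times(q, n)) = 1 + max(0, 0) = 1
depth(times(times(n, r), times(q, n))) = 1 + max(1, 1) = 2
depth(cons(q, n)) = 1 + max(0, 0) = 1
depth(times(n, n)) = 1 + max(0, 0) = 1
depth(times(cons(q, n), times(n, n))) = 1 + max(1, 1) = 2
depth(times(times(times(n, r), times(q, n)), times(cons(q, n), times(n, n)))) = 1 + max(2, 2) = 3
depth(cons(times(times(times(n, r), times(q, n)), times(cons(q, n), times(n, n))), n)) = 1 + max(3, 0) = 4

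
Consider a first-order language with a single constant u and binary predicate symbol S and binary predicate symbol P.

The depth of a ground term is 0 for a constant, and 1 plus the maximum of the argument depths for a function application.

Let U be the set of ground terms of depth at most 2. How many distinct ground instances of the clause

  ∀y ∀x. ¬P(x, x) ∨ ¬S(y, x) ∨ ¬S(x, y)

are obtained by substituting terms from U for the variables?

Ground terms of depth ≤ 2:
  With no function symbols every ground term is a constant, so there is exactly 1 ground term at every depth bound.
  N_0 = 1
  N_1 = 1
  N_2 = 1
  Explicitly: u.
So there is exactly 1 ground term available for substitution.
The clause has 2 distinct variables (y, x), each appearing in the body. In the free term algebra distinct substitutions yield syntactically distinct ground instances.
Number of ground instances = 1^2 = 1.

1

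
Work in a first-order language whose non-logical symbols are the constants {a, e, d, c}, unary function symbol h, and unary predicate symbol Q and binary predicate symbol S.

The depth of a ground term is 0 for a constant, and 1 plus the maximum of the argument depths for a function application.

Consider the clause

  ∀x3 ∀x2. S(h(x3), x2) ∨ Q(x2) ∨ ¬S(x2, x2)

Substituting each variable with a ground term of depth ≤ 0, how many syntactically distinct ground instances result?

Ground terms of depth ≤ 0:
  If N_k denotes the number of depth-≤k ground terms, the 4 constants give N_0 = 4, and each function symbol of arity r contributes N_{k-1}^r new terms at level k: N_k = 4 + N_{k-1}.
  N_0 = 4
  Explicitly: a, e, d, c.
So there are 4 ground terms available for substitution.
There are 2 variables to instantiate (x3, x2), each occurring in at least one literal, so different choices give different ground instances.
Number of ground instances = 4^2 = 16.

16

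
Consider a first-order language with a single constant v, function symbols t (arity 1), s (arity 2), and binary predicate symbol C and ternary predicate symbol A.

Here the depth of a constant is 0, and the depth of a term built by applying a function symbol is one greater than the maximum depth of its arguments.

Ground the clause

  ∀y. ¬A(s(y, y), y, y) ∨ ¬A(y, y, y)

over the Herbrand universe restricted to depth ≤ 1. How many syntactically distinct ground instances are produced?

Ground terms of depth ≤ 1:
  Write N_k for the number of ground terms of depth ≤ k. A term of depth ≤ k is either a constant or a function symbol applied to arguments of depth ≤ k−1, so N_k = 1 + N_{k-1} + N_{k-1}^2.
  N_0 = 1
  N_1 = 1 + 1 + 1^2 = 3
  Explicitly: v, t(v), s(v, v).
So there are 3 ground terms available for substitution.
The body mentions the single quantified variable y; since ground terms form a free algebra, no two substitutions collapse to the same formula.
Number of ground instances = 3.

3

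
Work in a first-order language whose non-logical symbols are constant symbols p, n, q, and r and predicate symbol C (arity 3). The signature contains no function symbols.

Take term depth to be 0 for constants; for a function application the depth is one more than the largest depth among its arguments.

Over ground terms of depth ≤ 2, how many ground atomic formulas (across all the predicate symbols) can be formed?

First count ground terms of depth ≤ 2.
With no function symbols every ground term is a constant, so there are exactly 4 ground terms at every depth bound.
N_0 = 4
N_1 = 4
N_2 = 4
So |H| = 4.
For each predicate symbol, the number of ground atoms is |H| raised to its arity; summing:
  C: 4^3 = 64
Total ground atoms: 64.

64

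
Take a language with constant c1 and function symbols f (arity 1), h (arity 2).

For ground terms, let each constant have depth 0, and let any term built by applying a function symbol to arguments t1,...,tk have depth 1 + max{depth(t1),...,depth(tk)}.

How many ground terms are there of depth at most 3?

Let N_k count ground terms of depth at most k. Each non-constant term of depth ≤ k is some function symbol applied to depth-≤(k−1) arguments, giving N_k = 1 + N_{k-1} + N_{k-1}^2.
N_0 = 1
N_1 = 1 + 1 + 1^2 = 3
N_2 = 1 + 3 + 3^2 = 13
N_3 = 1 + 13 + 13^2 = 183

183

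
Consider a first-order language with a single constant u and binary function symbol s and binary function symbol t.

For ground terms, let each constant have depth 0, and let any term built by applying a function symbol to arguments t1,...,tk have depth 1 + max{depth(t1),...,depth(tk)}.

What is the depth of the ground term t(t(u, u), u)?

2

depth(t(u, u)) = 1 + max(0, 0) = 1
depth(t(t(u, u), u)) = 1 + max(1, 0) = 2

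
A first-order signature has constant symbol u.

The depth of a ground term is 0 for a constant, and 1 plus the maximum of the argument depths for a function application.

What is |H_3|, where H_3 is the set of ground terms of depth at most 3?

1

With no function symbols every ground term is a constant, so there is exactly 1 ground term at every depth bound.
N_0 = 1
N_1 = 1
N_2 = 1
N_3 = 1
Explicitly: u.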